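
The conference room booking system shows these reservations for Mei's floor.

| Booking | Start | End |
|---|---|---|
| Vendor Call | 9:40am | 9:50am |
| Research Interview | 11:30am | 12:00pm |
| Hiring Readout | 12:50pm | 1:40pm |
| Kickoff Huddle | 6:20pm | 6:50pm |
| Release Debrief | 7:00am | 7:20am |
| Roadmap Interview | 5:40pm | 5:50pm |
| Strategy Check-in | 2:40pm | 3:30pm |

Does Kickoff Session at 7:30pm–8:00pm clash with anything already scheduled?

Release Debrief: ends 7:20am at or before Kickoff Session starts 7:30pm → clear.
Vendor Call: ends 9:50am at or before Kickoff Session starts 7:30pm → clear.
Research Interview: ends 12:00pm at or before Kickoff Session starts 7:30pm → clear.
Hiring Readout: ends 1:40pm at or before Kickoff Session starts 7:30pm → clear.
Strategy Check-in: ends 3:30pm at or before Kickoff Session starts 7:30pm → clear.
Roadmap Interview: ends 5:50pm at or before Kickoff Session starts 7:30pm → clear.
Kickoff Huddle: ends 6:50pm at or before Kickoff Session starts 7:30pm → clear.

No — it doesn't clash with anything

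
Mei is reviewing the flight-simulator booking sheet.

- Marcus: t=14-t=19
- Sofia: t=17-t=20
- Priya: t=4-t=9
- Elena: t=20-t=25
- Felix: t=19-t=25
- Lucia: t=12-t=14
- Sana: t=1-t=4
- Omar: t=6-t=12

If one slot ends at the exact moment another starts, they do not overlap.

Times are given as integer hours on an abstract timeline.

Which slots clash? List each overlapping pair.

Elena & Felix, Felix & Sofia, Marcus & Sofia, Omar & Priya

Two intervals overlap when each starts before the other ends.
Sorted by start: Sana, Priya, Omar, Lucia, Marcus, Sofia, Felix, Elena.
Priya starts exactly when Sana ends (back-to-back, no overlap); Sana is clear from here.
Omar starts before Priya ends → Priya and Omar overlap.
Lucia starts after Priya ends; Priya is clear from here.
Lucia starts exactly when Omar ends (back-to-back, no overlap); Omar is clear from here.
Marcus starts exactly when Lucia ends (back-to-back, no overlap); Lucia is clear from here.
Sofia starts before Marcus ends → Marcus and Sofia overlap.
Felix starts exactly when Marcus ends (back-to-back, no overlap); Marcus is clear from here.
Felix starts before Sofia ends → Sofia and Felix overlap.
Elena starts exactly when Sofia ends (back-to-back, no overlap).
Elena starts before Felix ends → Felix and Elena overlap.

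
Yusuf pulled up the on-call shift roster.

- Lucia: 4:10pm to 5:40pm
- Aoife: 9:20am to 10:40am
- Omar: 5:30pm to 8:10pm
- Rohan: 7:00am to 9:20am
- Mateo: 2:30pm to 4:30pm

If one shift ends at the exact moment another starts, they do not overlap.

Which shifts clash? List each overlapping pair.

Check each pair: they overlap iff neither finishes before the other starts.
Sorted by start: Rohan, Aoife, Mateo, Lucia, Omar.
Aoife starts exactly when Rohan ends (back-to-back, no overlap); Rohan is clear from here.
Mateo starts after Aoife ends; Aoife is clear from here.
Lucia starts before Mateo ends → Mateo and Lucia overlap.
Omar starts after Mateo ends.
Omar starts before Lucia ends → Lucia and Omar overlap.

Lucia & Mateo, Lucia & Omar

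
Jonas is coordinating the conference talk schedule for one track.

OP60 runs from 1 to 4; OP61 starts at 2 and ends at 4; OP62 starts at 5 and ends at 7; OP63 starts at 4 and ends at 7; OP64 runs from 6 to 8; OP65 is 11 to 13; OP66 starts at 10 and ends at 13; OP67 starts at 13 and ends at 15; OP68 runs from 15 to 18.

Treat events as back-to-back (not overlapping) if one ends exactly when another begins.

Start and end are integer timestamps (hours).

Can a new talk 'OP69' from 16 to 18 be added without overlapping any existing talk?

No — it overlaps OP68

OP60: ends 4 at or before OP69 starts 16 → clear.
OP61: ends 4 at or before OP69 starts 16 → clear.
OP63: ends 7 at or before OP69 starts 16 → clear.
OP62: ends 7 at or before OP69 starts 16 → clear.
OP64: ends 8 at or before OP69 starts 16 → clear.
OP66: ends 13 at or before OP69 starts 16 → clear.
OP65: ends 13 at or before OP69 starts 16 → clear.
OP67: ends 15 at or before OP69 starts 16 → clear.
OP68: starts 15 before OP69 ends 18, and ends 18 after OP69 starts 16 → overlap.
OP69 overlaps OP68.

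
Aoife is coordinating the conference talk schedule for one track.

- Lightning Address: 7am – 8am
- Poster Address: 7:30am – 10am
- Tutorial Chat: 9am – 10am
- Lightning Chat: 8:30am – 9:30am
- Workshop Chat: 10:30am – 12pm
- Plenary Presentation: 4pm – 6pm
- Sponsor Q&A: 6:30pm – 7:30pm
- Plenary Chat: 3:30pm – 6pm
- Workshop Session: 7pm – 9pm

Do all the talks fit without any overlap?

Check each pair: they overlap iff neither finishes before the other starts.
Sorted by start: Lightning Address, Poster Address, Lightning Chat, Tutorial Chat, Workshop Chat, Plenary Chat, Plenary Presentation, Sponsor Q&A, Workshop Session.
Poster Address starts before Lightning Address ends → Lightning Address and Poster Address overlap.
That's a conflict, so the schedule is not conflict-free.

No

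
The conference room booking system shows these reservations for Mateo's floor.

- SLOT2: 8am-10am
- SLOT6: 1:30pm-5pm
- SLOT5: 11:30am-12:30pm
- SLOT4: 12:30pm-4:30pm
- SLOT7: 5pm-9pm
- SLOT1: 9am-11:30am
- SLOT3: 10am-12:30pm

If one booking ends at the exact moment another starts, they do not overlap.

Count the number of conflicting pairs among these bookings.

Two intervals overlap when each starts before the other ends.
Sorted by start: SLOT2, SLOT1, SLOT3, SLOT5, SLOT4, SLOT6, SLOT7.
SLOT1 starts before SLOT2 ends → SLOT2 and SLOT1 overlap.
SLOT3 starts exactly when SLOT2 ends (back-to-back, no overlap), so SLOT2 has no further overlaps.
SLOT3 starts before SLOT1 ends → SLOT1 and SLOT3 overlap.
SLOT5 starts exactly when SLOT1 ends (back-to-back, no overlap), so SLOT1 has no further overlaps.
SLOT5 starts before SLOT3 ends → SLOT3 and SLOT5 overlap.
SLOT4 starts exactly when SLOT3 ends (back-to-back, no overlap), so SLOT3 has no further overlaps.
SLOT4 starts exactly when SLOT5 ends (back-to-back, no overlap), so SLOT5 has no further overlaps.
SLOT6 starts before SLOT4 ends → SLOT4 and SLOT6 overlap.
SLOT7 starts after SLOT4 ends.
SLOT7 starts exactly when SLOT6 ends (back-to-back, no overlap).
Overlapping pairs: SLOT1 & SLOT2, SLOT1 & SLOT3, SLOT3 & SLOT5, SLOT4 & SLOT6 — 4 in total.

4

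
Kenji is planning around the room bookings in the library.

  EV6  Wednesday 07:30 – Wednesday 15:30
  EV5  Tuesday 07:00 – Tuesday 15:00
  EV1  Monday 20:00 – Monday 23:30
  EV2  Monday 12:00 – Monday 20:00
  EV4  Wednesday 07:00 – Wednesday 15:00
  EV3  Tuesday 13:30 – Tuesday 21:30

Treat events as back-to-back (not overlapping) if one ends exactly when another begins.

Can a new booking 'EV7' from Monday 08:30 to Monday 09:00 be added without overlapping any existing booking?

EV2: starts Monday 12:00 at or after EV7 ends Monday 09:00 → clear.
EV1: starts Monday 20:00 at or after EV7 ends Monday 09:00 → clear.
EV5: starts Tuesday 07:00 at or after EV7 ends Monday 09:00 → clear.
EV3: starts Tuesday 13:30 at or after EV7 ends Monday 09:00 → clear.
EV4: starts Wednesday 07:00 at or after EV7 ends Monday 09:00 → clear.
EV6: starts Wednesday 07:30 at or after EV7 ends Monday 09:00 → clear.

Yes — the slot is free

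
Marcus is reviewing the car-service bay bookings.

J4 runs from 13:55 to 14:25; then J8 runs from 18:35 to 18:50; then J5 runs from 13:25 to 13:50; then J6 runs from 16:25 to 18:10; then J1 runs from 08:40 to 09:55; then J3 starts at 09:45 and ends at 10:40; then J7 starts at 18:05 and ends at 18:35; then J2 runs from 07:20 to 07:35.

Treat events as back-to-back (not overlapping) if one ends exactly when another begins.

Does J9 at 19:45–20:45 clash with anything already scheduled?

J2: ends 07:35 at or before J9 starts 19:45 → clear.
J1: ends 09:55 at or before J9 starts 19:45 → clear.
J3: ends 10:40 at or before J9 starts 19:45 → clear.
J5: ends 13:50 at or before J9 starts 19:45 → clear.
J4: ends 14:25 at or before J9 starts 19:45 → clear.
J6: ends 18:10 at or before J9 starts 19:45 → clear.
J7: ends 18:35 at or before J9 starts 19:45 → clear.
J8: ends 18:50 at or before J9 starts 19:45 → clear.

No — it doesn't clash with anything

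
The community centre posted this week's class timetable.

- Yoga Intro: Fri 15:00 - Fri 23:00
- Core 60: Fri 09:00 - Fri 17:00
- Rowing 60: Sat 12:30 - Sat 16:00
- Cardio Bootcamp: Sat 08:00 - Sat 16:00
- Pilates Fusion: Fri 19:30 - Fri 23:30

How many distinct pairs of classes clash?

Sorted by start: Core 60, Yoga Intro, Pilates Fusion, Cardio Bootcamp, Rowing 60.
Yoga Intro starts before Core 60 ends → Core 60 and Yoga Intro overlap.
Pilates Fusion starts after Core 60 ends, so nothing later overlaps Core 60 either.
Pilates Fusion starts before Yoga Intro ends → Yoga Intro and Pilates Fusion overlap.
Cardio Bootcamp starts after Yoga Intro ends, so nothing later overlaps Yoga Intro either.
Cardio Bootcamp starts after Pilates Fusion ends, so nothing later overlaps Pilates Fusion either.
Rowing 60 starts before Cardio Bootcamp ends → Cardio Bootcamp and Rowing 60 overlap.
Overlapping pairs: Cardio Bootcamp & Rowing 60, Core 60 & Yoga Intro, Pilates Fusion & Yoga Intro — 3 in total.

3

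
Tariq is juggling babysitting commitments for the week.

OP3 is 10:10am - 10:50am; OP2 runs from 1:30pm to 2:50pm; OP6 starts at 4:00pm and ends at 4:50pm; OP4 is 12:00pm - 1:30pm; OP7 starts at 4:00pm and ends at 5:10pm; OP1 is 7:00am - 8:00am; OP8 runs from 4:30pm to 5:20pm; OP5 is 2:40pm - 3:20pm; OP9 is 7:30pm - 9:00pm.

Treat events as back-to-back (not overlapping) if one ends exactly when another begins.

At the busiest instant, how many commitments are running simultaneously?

Sort all start/end points and keep a running count:
7:00am start OP1 → 1
8:00am end OP1 → 0
10:10am start OP3 → 1
10:50am end OP3 → 0
12:00pm start OP4 → 1
1:30pm end OP4 → 0
1:30pm start OP2 → 1
2:40pm start OP5 → 2
2:50pm end OP2 → 1
3:20pm end OP5 → 0
4:00pm start OP6 → 1
4:00pm start OP7 → 2
4:30pm start OP8 → 3
4:50pm end OP6 → 2
5:10pm end OP7 → 1
5:20pm end OP8 → 0
7:30pm start OP9 → 1
9:00pm end OP9 → 0
Peak is 3, at 4:30pm (OP6, OP7, OP8).

3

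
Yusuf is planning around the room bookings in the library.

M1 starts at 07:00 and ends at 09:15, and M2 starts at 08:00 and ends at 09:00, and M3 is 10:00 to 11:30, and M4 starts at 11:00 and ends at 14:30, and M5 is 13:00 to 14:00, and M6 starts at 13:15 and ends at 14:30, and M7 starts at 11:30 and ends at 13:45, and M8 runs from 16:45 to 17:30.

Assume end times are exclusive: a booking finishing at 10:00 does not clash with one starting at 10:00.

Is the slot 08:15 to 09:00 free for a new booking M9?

No — it overlaps M1, M2

M1: starts 07:00 before M9 ends 09:00, and ends 09:15 after M9 starts 08:15 → overlap.
M2: starts 08:00 before M9 ends 09:00, and ends 09:00 after M9 starts 08:15 → overlap.
M3: starts 10:00 at or after M9 ends 09:00 → clear.
M4: starts 11:00 at or after M9 ends 09:00 → clear.
M7: starts 11:30 at or after M9 ends 09:00 → clear.
M5: starts 13:00 at or after M9 ends 09:00 → clear.
M6: starts 13:15 at or after M9 ends 09:00 → clear.
M8: starts 16:45 at or after M9 ends 09:00 → clear.
M9 overlaps M1, M2.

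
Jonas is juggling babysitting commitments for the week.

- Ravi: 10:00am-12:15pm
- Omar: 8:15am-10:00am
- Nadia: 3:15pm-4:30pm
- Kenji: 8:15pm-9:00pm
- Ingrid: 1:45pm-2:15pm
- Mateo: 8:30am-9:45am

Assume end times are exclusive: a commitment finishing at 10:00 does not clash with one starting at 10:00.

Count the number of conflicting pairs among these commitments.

1

Sorted by start: Omar, Mateo, Ravi, Ingrid, Nadia, Kenji.
Mateo starts before Omar ends → Omar and Mateo overlap.
Ravi starts exactly when Omar ends (back-to-back, no overlap); Omar is clear from here.
Ravi starts after Mateo ends; Mateo is clear from here.
Ingrid starts after Ravi ends; Ravi is clear from here.
Nadia starts after Ingrid ends; Ingrid is clear from here.
Kenji starts after Nadia ends.
Overlapping pairs: Mateo & Omar — 1 in total.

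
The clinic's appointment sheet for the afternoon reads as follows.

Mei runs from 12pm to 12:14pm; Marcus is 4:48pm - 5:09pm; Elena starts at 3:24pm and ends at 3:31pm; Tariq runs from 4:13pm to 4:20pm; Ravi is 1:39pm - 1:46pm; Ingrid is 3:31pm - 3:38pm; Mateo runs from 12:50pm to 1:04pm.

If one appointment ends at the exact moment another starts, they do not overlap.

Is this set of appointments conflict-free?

Two intervals overlap when each starts before the other ends.
Sorted by start: Mei, Mateo, Ravi, Elena, Ingrid, Tariq, Marcus.
Mateo starts after Mei ends; Mei is clear from here.
Ravi starts after Mateo ends; Mateo is clear from here.
Elena starts after Ravi ends; Ravi is clear from here.
Ingrid starts exactly when Elena ends (back-to-back, no overlap); Elena is clear from here.
Tariq starts after Ingrid ends; Ingrid is clear from here.
Marcus starts after Tariq ends.
Every pair is clear; the schedule has no overlaps.

Yes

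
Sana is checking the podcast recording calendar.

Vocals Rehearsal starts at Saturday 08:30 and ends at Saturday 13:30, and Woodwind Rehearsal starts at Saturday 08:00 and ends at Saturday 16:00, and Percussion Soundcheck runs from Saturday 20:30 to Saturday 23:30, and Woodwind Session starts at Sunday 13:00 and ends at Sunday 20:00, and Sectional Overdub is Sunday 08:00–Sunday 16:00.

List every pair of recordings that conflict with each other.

Sectional Overdub & Woodwind Session, Vocals Rehearsal & Woodwind Rehearsal

Sorted by start: Woodwind Rehearsal, Vocals Rehearsal, Percussion Soundcheck, Sectional Overdub, Woodwind Session.
Vocals Rehearsal starts before Woodwind Rehearsal ends → Woodwind Rehearsal and Vocals Rehearsal overlap.
Percussion Soundcheck starts after Woodwind Rehearsal ends; Woodwind Rehearsal is clear from here.
Percussion Soundcheck starts after Vocals Rehearsal ends; Vocals Rehearsal is clear from here.
Sectional Overdub starts after Percussion Soundcheck ends; Percussion Soundcheck is clear from here.
Woodwind Session starts before Sectional Overdub ends → Sectional Overdub and Woodwind Session overlap.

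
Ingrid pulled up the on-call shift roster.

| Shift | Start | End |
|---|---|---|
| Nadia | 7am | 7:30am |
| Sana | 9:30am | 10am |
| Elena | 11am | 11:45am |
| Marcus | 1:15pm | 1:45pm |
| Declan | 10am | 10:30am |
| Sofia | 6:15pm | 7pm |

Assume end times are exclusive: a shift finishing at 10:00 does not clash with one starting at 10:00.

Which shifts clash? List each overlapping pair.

no overlapping pairs

Sorted by start: Nadia, Sana, Declan, Elena, Marcus, Sofia.
Sana starts after Nadia ends, so Nadia has no further overlaps.
Declan starts exactly when Sana ends (back-to-back, no overlap), so Sana has no further overlaps.
Elena starts after Declan ends, so Declan has no further overlaps.
Marcus starts after Elena ends, so Elena has no further overlaps.
Sofia starts after Marcus ends.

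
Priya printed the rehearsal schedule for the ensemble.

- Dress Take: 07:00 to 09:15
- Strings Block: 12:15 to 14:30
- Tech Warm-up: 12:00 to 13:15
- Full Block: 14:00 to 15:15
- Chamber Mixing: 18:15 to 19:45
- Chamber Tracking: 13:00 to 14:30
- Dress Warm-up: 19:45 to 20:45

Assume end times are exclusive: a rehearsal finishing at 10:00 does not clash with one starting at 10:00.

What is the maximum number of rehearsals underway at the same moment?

3

Walk through starts and ends in time order (an end at T is processed before a start at T):
07:00 start Dress Take → 1
09:15 end Dress Take → 0
12:00 start Tech Warm-up → 1
12:15 start Strings Block → 2
13:00 start Chamber Tracking → 3
13:15 end Tech Warm-up → 2
14:00 start Full Block → 3
14:30 end Chamber Tracking → 2
14:30 end Strings Block → 1
15:15 end Full Block → 0
18:15 start Chamber Mixing → 1
19:45 end Chamber Mixing → 0
19:45 start Dress Warm-up → 1
20:45 end Dress Warm-up → 0
Peak is 3, at 13:00 (Chamber Tracking, Strings Block, Tech Warm-up).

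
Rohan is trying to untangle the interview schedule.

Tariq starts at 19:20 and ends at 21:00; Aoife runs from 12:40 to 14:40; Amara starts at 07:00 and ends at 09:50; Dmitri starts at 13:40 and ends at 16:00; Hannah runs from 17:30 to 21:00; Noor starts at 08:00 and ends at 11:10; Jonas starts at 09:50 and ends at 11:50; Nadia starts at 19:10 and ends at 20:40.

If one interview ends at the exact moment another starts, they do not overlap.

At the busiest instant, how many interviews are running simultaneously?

Sweep the timeline, counting +1 at each start and −1 at each end (ends before starts at a tie):
07:00 start Amara → 1
08:00 start Noor → 2
09:50 end Amara → 1
09:50 start Jonas → 2
11:10 end Noor → 1
11:50 end Jonas → 0
12:40 start Aoife → 1
13:40 start Dmitri → 2
14:40 end Aoife → 1
16:00 end Dmitri → 0
17:30 start Hannah → 1
19:10 start Nadia → 2
19:20 start Tariq → 3
20:40 end Nadia → 2
21:00 end Hannah → 1
21:00 end Tariq → 0
Peak is 3, at 19:20 (Hannah, Nadia, Tariq).

3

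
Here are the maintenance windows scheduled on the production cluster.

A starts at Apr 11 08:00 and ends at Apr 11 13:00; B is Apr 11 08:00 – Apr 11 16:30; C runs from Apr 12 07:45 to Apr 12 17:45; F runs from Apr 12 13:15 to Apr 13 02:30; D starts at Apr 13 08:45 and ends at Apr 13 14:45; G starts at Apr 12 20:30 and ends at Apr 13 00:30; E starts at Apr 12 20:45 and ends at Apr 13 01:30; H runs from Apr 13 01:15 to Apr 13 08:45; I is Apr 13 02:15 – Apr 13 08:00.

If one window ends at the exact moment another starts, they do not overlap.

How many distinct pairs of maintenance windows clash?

Sorted by start: A, B, C, F, G, E, H, I, D.
B starts before A ends → A and B overlap.
C starts after A ends, so nothing later overlaps A either.
C starts after B ends, so nothing later overlaps B either.
F starts before C ends → C and F overlap.
G starts after C ends, so nothing later overlaps C either.
G starts before F ends → F and G overlap.
E starts before F ends → F and E overlap.
H starts before F ends → F and H overlap.
I starts before F ends → F and I overlap.
D starts after F ends.
E starts before G ends → G and E overlap.
H starts after G ends, so nothing later overlaps G either.
H starts before E ends → E and H overlap.
I starts after E ends, so nothing later overlaps E either.
I starts before H ends → H and I overlap.
D starts exactly when H ends (back-to-back, no overlap).
D starts after I ends.
Overlapping pairs: A & B, C & F, E & F, E & G, E & H, F & G, F & H, F & I, H & I — 9 in total.

9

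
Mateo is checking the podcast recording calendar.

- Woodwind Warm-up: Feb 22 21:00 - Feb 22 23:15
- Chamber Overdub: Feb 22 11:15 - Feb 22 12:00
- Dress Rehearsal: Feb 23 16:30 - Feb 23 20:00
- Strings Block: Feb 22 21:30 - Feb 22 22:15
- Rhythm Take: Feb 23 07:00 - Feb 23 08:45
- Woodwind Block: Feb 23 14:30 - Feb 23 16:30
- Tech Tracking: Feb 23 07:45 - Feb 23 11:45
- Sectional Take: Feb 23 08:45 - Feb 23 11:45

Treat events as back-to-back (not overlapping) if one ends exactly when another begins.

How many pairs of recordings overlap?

3

Sorted by start: Chamber Overdub, Woodwind Warm-up, Strings Block, Rhythm Take, Tech Tracking, Sectional Take, Woodwind Block, Dress Rehearsal.
Woodwind Warm-up starts after Chamber Overdub ends, so Chamber Overdub has no further overlaps.
Strings Block starts before Woodwind Warm-up ends → Woodwind Warm-up and Strings Block overlap.
Rhythm Take starts after Woodwind Warm-up ends, so Woodwind Warm-up has no further overlaps.
Rhythm Take starts after Strings Block ends, so Strings Block has no further overlaps.
Tech Tracking starts before Rhythm Take ends → Rhythm Take and Tech Tracking overlap.
Sectional Take starts exactly when Rhythm Take ends (back-to-back, no overlap), so Rhythm Take has no further overlaps.
Sectional Take starts before Tech Tracking ends → Tech Tracking and Sectional Take overlap.
Woodwind Block starts after Tech Tracking ends, so Tech Tracking has no further overlaps.
Woodwind Block starts after Sectional Take ends, so Sectional Take has no further overlaps.
Dress Rehearsal starts exactly when Woodwind Block ends (back-to-back, no overlap).
Overlapping pairs: Rhythm Take & Tech Tracking, Sectional Take & Tech Tracking, Strings Block & Woodwind Warm-up — 3 in total.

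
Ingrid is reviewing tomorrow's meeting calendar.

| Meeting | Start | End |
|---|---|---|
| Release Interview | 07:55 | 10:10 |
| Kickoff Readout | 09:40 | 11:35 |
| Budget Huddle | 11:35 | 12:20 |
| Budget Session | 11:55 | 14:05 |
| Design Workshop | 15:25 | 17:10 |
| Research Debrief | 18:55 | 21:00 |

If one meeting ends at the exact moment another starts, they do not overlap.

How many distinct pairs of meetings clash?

Sorted by start: Release Interview, Kickoff Readout, Budget Huddle, Budget Session, Design Workshop, Research Debrief.
Kickoff Readout starts before Release Interview ends → Release Interview and Kickoff Readout overlap.
Budget Huddle starts after Release Interview ends; Release Interview is clear from here.
Budget Huddle starts exactly when Kickoff Readout ends (back-to-back, no overlap); Kickoff Readout is clear from here.
Budget Session starts before Budget Huddle ends → Budget Huddle and Budget Session overlap.
Design Workshop starts after Budget Huddle ends; Budget Huddle is clear from here.
Design Workshop starts after Budget Session ends; Budget Session is clear from here.
Research Debrief starts after Design Workshop ends.
Overlapping pairs: Budget Huddle & Budget Session, Kickoff Readout & Release Interview — 2 in total.

2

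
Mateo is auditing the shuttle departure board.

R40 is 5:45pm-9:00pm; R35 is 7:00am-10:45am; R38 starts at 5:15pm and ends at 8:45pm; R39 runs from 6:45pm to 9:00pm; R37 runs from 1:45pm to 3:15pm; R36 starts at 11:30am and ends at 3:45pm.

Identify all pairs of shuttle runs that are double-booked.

R36 & R37, R38 & R39, R38 & R40, R39 & R40

Two intervals overlap when each starts before the other ends.
Sorted by start: R35, R36, R37, R38, R40, R39.
R36 starts after R35 ends; R35 is clear from here.
R37 starts before R36 ends → R36 and R37 overlap.
R38 starts after R36 ends; R36 is clear from here.
R38 starts after R37 ends; R37 is clear from here.
R40 starts before R38 ends → R38 and R40 overlap.
R39 starts before R38 ends → R38 and R39 overlap.
R39 starts before R40 ends → R40 and R39 overlap.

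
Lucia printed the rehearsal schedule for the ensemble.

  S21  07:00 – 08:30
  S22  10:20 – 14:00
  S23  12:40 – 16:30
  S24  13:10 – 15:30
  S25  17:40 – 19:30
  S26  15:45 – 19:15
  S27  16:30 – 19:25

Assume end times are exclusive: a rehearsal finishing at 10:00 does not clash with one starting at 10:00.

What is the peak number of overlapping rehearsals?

3

Sweep the timeline, counting +1 at each start and −1 at each end (ends before starts at a tie):
07:00 start S21 → 1
08:30 end S21 → 0
10:20 start S22 → 1
12:40 start S23 → 2
13:10 start S24 → 3
14:00 end S22 → 2
15:30 end S24 → 1
15:45 start S26 → 2
16:30 end S23 → 1
16:30 start S27 → 2
17:40 start S25 → 3
19:15 end S26 → 2
19:25 end S27 → 1
19:30 end S25 → 0
Peak is 3, at 13:10 (S22, S23, S24).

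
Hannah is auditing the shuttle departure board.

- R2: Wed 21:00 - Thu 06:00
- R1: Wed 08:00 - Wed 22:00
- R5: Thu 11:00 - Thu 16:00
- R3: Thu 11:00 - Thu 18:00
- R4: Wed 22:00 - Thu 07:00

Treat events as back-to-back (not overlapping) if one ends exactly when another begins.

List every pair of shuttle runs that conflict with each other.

Check each pair: they overlap iff neither finishes before the other starts.
Sorted by start: R1, R2, R4, R3, R5.
R2 starts before R1 ends → R1 and R2 overlap.
R4 starts exactly when R1 ends (back-to-back, no overlap), so R1 has no further overlaps.
R4 starts before R2 ends → R2 and R4 overlap.
R3 starts after R2 ends, so R2 has no further overlaps.
R3 starts after R4 ends, so R4 has no further overlaps.
R5 starts before R3 ends → R3 and R5 overlap.

R1 & R2, R2 & R4, R3 & R5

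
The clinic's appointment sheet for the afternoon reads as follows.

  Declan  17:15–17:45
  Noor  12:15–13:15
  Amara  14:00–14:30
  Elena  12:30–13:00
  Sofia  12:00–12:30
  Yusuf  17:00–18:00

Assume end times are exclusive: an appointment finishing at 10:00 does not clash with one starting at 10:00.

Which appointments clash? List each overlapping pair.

Declan & Yusuf, Elena & Noor, Noor & Sofia

Two intervals overlap when each starts before the other ends.
Sorted by start: Sofia, Noor, Elena, Amara, Yusuf, Declan.
Noor starts before Sofia ends → Sofia and Noor overlap.
Elena starts exactly when Sofia ends (back-to-back, no overlap), so nothing later overlaps Sofia either.
Elena starts before Noor ends → Noor and Elena overlap.
Amara starts after Noor ends, so nothing later overlaps Noor either.
Amara starts after Elena ends, so nothing later overlaps Elena either.
Yusuf starts after Amara ends, so nothing later overlaps Amara either.
Declan starts before Yusuf ends → Yusuf and Declan overlap.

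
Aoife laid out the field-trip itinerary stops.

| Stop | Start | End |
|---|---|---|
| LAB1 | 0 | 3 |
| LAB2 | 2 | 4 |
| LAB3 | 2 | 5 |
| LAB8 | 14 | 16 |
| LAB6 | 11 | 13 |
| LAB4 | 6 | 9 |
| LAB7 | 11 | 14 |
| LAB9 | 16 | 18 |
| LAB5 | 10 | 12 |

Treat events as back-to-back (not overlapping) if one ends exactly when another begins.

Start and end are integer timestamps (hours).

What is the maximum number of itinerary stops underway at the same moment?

Sweep the timeline, counting +1 at each start and −1 at each end (ends before starts at a tie):
0 start LAB1 → 1
2 start LAB2 → 2
2 start LAB3 → 3
3 end LAB1 → 2
4 end LAB2 → 1
5 end LAB3 → 0
6 start LAB4 → 1
9 end LAB4 → 0
10 start LAB5 → 1
11 start LAB6 → 2
11 start LAB7 → 3
12 end LAB5 → 2
13 end LAB6 → 1
14 end LAB7 → 0
14 start LAB8 → 1
16 end LAB8 → 0
16 start LAB9 → 1
18 end LAB9 → 0
Peak is 3, at 2 (LAB1, LAB2, LAB3).

3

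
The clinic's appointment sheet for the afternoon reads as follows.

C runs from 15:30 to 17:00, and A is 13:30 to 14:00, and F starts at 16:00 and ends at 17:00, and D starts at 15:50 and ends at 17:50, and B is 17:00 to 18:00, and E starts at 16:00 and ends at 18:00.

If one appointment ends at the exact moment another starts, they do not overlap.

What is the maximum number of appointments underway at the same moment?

4

Sweep the timeline, counting +1 at each start and −1 at each end (ends before starts at a tie):
13:30 start A → 1
14:00 end A → 0
15:30 start C → 1
15:50 start D → 2
16:00 start E → 3
16:00 start F → 4
17:00 end C → 3
17:00 end F → 2
17:00 start B → 3
17:50 end D → 2
18:00 end B → 1
18:00 end E → 0
Peak is 4, at 16:00 (C, D, E, F).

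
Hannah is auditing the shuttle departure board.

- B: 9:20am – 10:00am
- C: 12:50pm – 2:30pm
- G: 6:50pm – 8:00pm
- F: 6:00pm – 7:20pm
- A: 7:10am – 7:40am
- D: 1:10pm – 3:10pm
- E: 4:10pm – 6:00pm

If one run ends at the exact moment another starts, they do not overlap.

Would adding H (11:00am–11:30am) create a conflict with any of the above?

A: ends 7:40am at or before H starts 11:00am → clear.
B: ends 10:00am at or before H starts 11:00am → clear.
C: starts 12:50pm at or after H ends 11:30am → clear.
D: starts 1:10pm at or after H ends 11:30am → clear.
E: starts 4:10pm at or after H ends 11:30am → clear.
F: starts 6:00pm at or after H ends 11:30am → clear.
G: starts 6:50pm at or after H ends 11:30am → clear.

No — it doesn't clash with anything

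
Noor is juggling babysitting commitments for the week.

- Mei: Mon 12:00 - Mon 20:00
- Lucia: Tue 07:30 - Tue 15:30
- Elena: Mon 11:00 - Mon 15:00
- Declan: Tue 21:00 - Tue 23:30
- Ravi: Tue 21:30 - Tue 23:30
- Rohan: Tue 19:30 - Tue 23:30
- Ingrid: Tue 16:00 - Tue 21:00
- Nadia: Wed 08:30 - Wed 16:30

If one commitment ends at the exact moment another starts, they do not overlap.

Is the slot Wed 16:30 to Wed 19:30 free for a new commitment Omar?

Yes — the slot is free

Elena: ends Mon 15:00 at or before Omar starts Wed 16:30 → clear.
Mei: ends Mon 20:00 at or before Omar starts Wed 16:30 → clear.
Lucia: ends Tue 15:30 at or before Omar starts Wed 16:30 → clear.
Ingrid: ends Tue 21:00 at or before Omar starts Wed 16:30 → clear.
Rohan: ends Tue 23:30 at or before Omar starts Wed 16:30 → clear.
Declan: ends Tue 23:30 at or before Omar starts Wed 16:30 → clear.
Ravi: ends Tue 23:30 at or before Omar starts Wed 16:30 → clear.
Nadia: ends Wed 16:30 at or before Omar starts Wed 16:30 → clear.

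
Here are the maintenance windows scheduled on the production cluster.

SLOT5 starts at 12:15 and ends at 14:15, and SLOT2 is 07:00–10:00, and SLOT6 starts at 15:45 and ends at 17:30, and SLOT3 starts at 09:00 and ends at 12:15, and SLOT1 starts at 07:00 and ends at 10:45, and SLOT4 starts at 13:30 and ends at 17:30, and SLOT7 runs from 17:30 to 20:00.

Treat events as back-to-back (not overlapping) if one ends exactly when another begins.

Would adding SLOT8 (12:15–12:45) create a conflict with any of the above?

SLOT1: ends 10:45 at or before SLOT8 starts 12:15 → clear.
SLOT2: ends 10:00 at or before SLOT8 starts 12:15 → clear.
SLOT3: ends 12:15 at or before SLOT8 starts 12:15 → clear.
SLOT5: starts 12:15 before SLOT8 ends 12:45, and ends 14:15 after SLOT8 starts 12:15 → overlap.
SLOT4: starts 13:30 at or after SLOT8 ends 12:45 → clear.
SLOT6: starts 15:45 at or after SLOT8 ends 12:45 → clear.
SLOT7: starts 17:30 at or after SLOT8 ends 12:45 → clear.
SLOT8 overlaps SLOT5.

Yes — it overlaps SLOT5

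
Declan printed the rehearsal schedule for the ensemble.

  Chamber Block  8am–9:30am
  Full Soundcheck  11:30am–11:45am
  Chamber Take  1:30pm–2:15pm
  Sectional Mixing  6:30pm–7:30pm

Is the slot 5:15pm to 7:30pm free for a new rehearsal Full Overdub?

Chamber Block: ends 9:30am at or before Full Overdub starts 5:15pm → clear.
Full Soundcheck: ends 11:45am at or before Full Overdub starts 5:15pm → clear.
Chamber Take: ends 2:15pm at or before Full Overdub starts 5:15pm → clear.
Sectional Mixing: starts 6:30pm before Full Overdub ends 7:30pm, and ends 7:30pm after Full Overdub starts 5:15pm → overlap.
Full Overdub overlaps Sectional Mixing.

No — it overlaps Sectional Mixing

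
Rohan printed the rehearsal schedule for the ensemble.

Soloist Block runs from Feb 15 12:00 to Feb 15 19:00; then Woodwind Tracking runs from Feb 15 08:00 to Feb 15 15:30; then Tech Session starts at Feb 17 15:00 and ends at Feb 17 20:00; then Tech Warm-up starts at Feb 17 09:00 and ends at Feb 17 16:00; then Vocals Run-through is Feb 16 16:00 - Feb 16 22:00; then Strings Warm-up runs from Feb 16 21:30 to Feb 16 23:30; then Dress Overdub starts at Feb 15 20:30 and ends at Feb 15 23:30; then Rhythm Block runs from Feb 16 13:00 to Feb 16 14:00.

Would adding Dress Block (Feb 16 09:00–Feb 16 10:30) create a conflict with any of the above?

No — it doesn't clash with anything

Woodwind Tracking: ends Feb 15 15:30 at or before Dress Block starts Feb 16 09:00 → clear.
Soloist Block: ends Feb 15 19:00 at or before Dress Block starts Feb 16 09:00 → clear.
Dress Overdub: ends Feb 15 23:30 at or before Dress Block starts Feb 16 09:00 → clear.
Rhythm Block: starts Feb 16 13:00 at or after Dress Block ends Feb 16 10:30 → clear.
Vocals Run-through: starts Feb 16 16:00 at or after Dress Block ends Feb 16 10:30 → clear.
Strings Warm-up: starts Feb 16 21:30 at or after Dress Block ends Feb 16 10:30 → clear.
Tech Warm-up: starts Feb 17 09:00 at or after Dress Block ends Feb 16 10:30 → clear.
Tech Session: starts Feb 17 15:00 at or after Dress Block ends Feb 16 10:30 → clear.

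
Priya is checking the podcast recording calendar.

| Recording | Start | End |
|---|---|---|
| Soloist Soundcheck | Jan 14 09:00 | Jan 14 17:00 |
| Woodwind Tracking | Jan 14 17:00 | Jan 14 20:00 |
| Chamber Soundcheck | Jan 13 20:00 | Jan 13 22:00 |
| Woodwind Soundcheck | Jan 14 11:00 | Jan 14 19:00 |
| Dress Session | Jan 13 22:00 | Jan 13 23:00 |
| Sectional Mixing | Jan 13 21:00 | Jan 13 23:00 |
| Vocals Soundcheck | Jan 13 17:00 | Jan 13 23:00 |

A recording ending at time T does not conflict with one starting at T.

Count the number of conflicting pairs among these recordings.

7

Sorted by start: Vocals Soundcheck, Chamber Soundcheck, Sectional Mixing, Dress Session, Soloist Soundcheck, Woodwind Soundcheck, Woodwind Tracking.
Chamber Soundcheck starts before Vocals Soundcheck ends → Vocals Soundcheck and Chamber Soundcheck overlap.
Sectional Mixing starts before Vocals Soundcheck ends → Vocals Soundcheck and Sectional Mixing overlap.
Dress Session starts before Vocals Soundcheck ends → Vocals Soundcheck and Dress Session overlap.
Soloist Soundcheck starts after Vocals Soundcheck ends; Vocals Soundcheck is clear from here.
Sectional Mixing starts before Chamber Soundcheck ends → Chamber Soundcheck and Sectional Mixing overlap.
Dress Session starts exactly when Chamber Soundcheck ends (back-to-back, no overlap); Chamber Soundcheck is clear from here.
Dress Session starts before Sectional Mixing ends → Sectional Mixing and Dress Session overlap.
Soloist Soundcheck starts after Sectional Mixing ends; Sectional Mixing is clear from here.
Soloist Soundcheck starts after Dress Session ends; Dress Session is clear from here.
Woodwind Soundcheck starts before Soloist Soundcheck ends → Soloist Soundcheck and Woodwind Soundcheck overlap.
Woodwind Tracking starts exactly when Soloist Soundcheck ends (back-to-back, no overlap).
Woodwind Tracking starts before Woodwind Soundcheck ends → Woodwind Soundcheck and Woodwind Tracking overlap.
Overlapping pairs: Chamber Soundcheck & Sectional Mixing, Chamber Soundcheck & Vocals Soundcheck, Dress Session & Sectional Mixing, Dress Session & Vocals Soundcheck, Sectional Mixing & Vocals Soundcheck, Soloist Soundcheck & Woodwind Soundcheck, Woodwind Soundcheck & Woodwind Tracking — 7 in total.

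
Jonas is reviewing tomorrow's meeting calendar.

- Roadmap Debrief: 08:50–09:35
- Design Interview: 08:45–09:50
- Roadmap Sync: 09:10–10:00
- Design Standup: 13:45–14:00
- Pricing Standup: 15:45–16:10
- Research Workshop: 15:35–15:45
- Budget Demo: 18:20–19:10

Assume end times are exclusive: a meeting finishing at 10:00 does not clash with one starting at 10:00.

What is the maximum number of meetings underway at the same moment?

Sweep the timeline, counting +1 at each start and −1 at each end (ends before starts at a tie):
08:45 start Design Interview → 1
08:50 start Roadmap Debrief → 2
09:10 start Roadmap Sync → 3
09:35 end Roadmap Debrief → 2
09:50 end Design Interview → 1
10:00 end Roadmap Sync → 0
13:45 start Design Standup → 1
14:00 end Design Standup → 0
15:35 start Research Workshop → 1
15:45 end Research Workshop → 0
15:45 start Pricing Standup → 1
16:10 end Pricing Standup → 0
18:20 start Budget Demo → 1
19:10 end Budget Demo → 0
Peak is 3, at 09:10 (Design Interview, Roadmap Debrief, Roadmap Sync).

3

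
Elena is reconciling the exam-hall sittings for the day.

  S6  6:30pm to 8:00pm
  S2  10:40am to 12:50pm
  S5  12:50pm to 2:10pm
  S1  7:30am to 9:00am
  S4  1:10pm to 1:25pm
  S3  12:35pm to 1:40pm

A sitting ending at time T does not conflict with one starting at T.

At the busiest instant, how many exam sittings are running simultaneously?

3

Sort all start/end points and keep a running count:
7:30am start S1 → 1
9:00am end S1 → 0
10:40am start S2 → 1
12:35pm start S3 → 2
12:50pm end S2 → 1
12:50pm start S5 → 2
1:10pm start S4 → 3
1:25pm end S4 → 2
1:40pm end S3 → 1
2:10pm end S5 → 0
6:30pm start S6 → 1
8:00pm end S6 → 0
Peak is 3, at 1:10pm (S3, S4, S5).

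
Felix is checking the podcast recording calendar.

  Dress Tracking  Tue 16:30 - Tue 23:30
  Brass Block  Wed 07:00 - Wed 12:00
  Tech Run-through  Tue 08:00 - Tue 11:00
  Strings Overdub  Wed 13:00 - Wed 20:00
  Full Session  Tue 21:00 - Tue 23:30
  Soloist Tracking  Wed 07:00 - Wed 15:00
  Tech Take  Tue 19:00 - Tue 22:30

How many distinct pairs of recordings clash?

Two intervals overlap when each starts before the other ends.
Sorted by start: Tech Run-through, Dress Tracking, Tech Take, Full Session, Soloist Tracking, Brass Block, Strings Overdub.
Dress Tracking starts after Tech Run-through ends — done with Tech Run-through.
Tech Take starts before Dress Tracking ends → Dress Tracking and Tech Take overlap.
Full Session starts before Dress Tracking ends → Dress Tracking and Full Session overlap.
Soloist Tracking starts after Dress Tracking ends — done with Dress Tracking.
Full Session starts before Tech Take ends → Tech Take and Full Session overlap.
Soloist Tracking starts after Tech Take ends — done with Tech Take.
Soloist Tracking starts after Full Session ends — done with Full Session.
Brass Block starts before Soloist Tracking ends → Soloist Tracking and Brass Block overlap.
Strings Overdub starts before Soloist Tracking ends → Soloist Tracking and Strings Overdub overlap.
Strings Overdub starts after Brass Block ends.
Overlapping pairs: Brass Block & Soloist Tracking, Dress Tracking & Full Session, Dress Tracking & Tech Take, Full Session & Tech Take, Soloist Tracking & Strings Overdub — 5 in total.

5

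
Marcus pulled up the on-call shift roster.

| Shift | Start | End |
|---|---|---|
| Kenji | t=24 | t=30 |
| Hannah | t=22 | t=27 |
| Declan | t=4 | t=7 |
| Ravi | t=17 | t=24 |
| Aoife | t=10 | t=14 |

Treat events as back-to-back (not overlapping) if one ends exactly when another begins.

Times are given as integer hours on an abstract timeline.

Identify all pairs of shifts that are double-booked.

Hannah & Kenji, Hannah & Ravi

Check each pair: they overlap iff neither finishes before the other starts.
Sorted by start: Declan, Aoife, Ravi, Hannah, Kenji.
Aoife starts after Declan ends, so nothing later overlaps Declan either.
Ravi starts after Aoife ends, so nothing later overlaps Aoife either.
Hannah starts before Ravi ends → Ravi and Hannah overlap.
Kenji starts exactly when Ravi ends (back-to-back, no overlap).
Kenji starts before Hannah ends → Hannah and Kenji overlap.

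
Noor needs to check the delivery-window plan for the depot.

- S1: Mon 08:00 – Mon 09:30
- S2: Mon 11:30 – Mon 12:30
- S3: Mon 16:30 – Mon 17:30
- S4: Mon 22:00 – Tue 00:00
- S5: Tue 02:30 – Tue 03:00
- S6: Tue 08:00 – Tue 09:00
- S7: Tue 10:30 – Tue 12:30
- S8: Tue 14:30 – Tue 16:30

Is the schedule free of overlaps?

Two intervals overlap when each starts before the other ends.
Sorted by start: S1, S2, S3, S4, S5, S6, S7, S8.
S2 starts after S1 ends, so nothing later overlaps S1 either.
S3 starts after S2 ends, so nothing later overlaps S2 either.
S4 starts after S3 ends, so nothing later overlaps S3 either.
S5 starts after S4 ends, so nothing later overlaps S4 either.
S6 starts after S5 ends, so nothing later overlaps S5 either.
S7 starts after S6 ends, so nothing later overlaps S6 either.
S8 starts after S7 ends.
Every pair is clear; the schedule has no overlaps.

Yes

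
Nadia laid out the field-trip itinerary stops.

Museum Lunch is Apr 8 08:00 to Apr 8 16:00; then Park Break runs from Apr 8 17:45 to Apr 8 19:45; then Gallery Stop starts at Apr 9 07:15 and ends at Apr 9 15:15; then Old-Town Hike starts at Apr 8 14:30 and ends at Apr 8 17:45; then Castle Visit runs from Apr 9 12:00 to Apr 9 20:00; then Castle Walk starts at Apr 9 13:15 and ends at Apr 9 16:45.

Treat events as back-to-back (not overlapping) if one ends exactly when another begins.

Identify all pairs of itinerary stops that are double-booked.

Check each pair: they overlap iff neither finishes before the other starts.
Sorted by start: Museum Lunch, Old-Town Hike, Park Break, Gallery Stop, Castle Visit, Castle Walk.
Old-Town Hike starts before Museum Lunch ends → Museum Lunch and Old-Town Hike overlap.
Park Break starts after Museum Lunch ends, so Museum Lunch has no further overlaps.
Park Break starts exactly when Old-Town Hike ends (back-to-back, no overlap), so Old-Town Hike has no further overlaps.
Gallery Stop starts after Park Break ends, so Park Break has no further overlaps.
Castle Visit starts before Gallery Stop ends → Gallery Stop and Castle Visit overlap.
Castle Walk starts before Gallery Stop ends → Gallery Stop and Castle Walk overlap.
Castle Walk starts before Castle Visit ends → Castle Visit and Castle Walk overlap.

Castle Visit & Castle Walk, Castle Visit & Gallery Stop, Castle Walk & Gallery Stop, Museum Lunch & Old-Town Hike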